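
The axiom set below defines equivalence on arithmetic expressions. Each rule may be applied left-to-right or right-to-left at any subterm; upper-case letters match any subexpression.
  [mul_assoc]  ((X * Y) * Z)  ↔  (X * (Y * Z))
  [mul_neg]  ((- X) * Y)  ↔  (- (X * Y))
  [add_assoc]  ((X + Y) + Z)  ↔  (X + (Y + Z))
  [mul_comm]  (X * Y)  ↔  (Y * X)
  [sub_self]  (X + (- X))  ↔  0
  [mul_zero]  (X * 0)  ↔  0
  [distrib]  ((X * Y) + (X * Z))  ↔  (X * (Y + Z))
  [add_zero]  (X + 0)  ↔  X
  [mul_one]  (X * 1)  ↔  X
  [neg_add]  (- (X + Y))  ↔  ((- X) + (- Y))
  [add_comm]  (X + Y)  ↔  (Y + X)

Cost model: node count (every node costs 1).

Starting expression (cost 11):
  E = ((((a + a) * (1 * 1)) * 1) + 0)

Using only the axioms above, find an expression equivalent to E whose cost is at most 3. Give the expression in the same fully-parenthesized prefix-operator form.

(1) ((((a + a) * (1 * 1)) * 1) + 0)  =[add_zero →]=  (((a + a) * (1 * 1)) * 1)
(2) (1 * 1)  =[mul_one →]=  1    ⊢ (((a + a) * 1) * 1)
(3) ((a + a) * 1)  =[mul_one →]=  (a + a)    ⊢ ((a + a) * 1)
(4) ((a + a) * 1)  =[mul_one →]=  (a + a)    ⊢ cost 3, within 3

(a + a)   [cost 3]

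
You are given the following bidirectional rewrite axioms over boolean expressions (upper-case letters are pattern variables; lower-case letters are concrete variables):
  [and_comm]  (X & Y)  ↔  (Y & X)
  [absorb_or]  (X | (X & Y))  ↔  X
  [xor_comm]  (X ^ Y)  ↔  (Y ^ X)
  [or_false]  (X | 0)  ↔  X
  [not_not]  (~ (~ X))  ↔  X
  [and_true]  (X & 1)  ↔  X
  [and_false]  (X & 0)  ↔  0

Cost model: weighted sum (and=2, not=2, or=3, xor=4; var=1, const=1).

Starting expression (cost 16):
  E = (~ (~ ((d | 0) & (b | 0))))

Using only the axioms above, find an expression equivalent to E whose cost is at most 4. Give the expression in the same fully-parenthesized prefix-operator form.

(1) (~ (~ ((d | 0) & (b | 0))))  =[not_not →]=  ((d | 0) & (b | 0))
(2) (b | 0)  =[or_false →]=  b    ⊢ ((d | 0) & b)
(3) ((d | 0) & b)  =[and_comm →]=  (b & (d | 0))
(4) (d | 0)  =[or_false →]=  d    ⊢ cost 4, within 4

(b & d)   [cost 4]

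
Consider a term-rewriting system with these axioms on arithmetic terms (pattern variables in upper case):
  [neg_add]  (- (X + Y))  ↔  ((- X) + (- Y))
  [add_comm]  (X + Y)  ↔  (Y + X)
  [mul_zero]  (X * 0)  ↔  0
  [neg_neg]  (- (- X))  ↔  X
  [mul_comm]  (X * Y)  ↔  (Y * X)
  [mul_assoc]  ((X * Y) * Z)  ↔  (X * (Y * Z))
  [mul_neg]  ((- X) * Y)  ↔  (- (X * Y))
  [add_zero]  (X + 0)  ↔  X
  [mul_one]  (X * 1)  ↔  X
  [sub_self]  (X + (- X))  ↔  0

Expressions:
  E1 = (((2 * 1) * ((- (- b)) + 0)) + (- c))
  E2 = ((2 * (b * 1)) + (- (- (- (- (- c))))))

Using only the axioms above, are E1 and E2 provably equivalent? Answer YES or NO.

(1) (- (- b))  =[neg_neg →]=  b    ⊢ (((2 * 1) * (b + 0)) + (- c))
(2) (b + 0)  =[add_zero →]=  b    ⊢ (((2 * 1) * b) + (- c))
(3) (2 * 1)  =[mul_one →]=  2    ⊢ ((2 * b) + (- c))
(4) b  =[mul_one ←]=  (b * 1)    ⊢ ((2 * (b * 1)) + (- c))
(5) (- c)  =[neg_neg ←]=  (- (- (- c)))    ⊢ ((2 * (b * 1)) + (- (- (- c))))
(6) (- c)  =[neg_neg ←]=  (- (- (- c)))    ⊢ E2

YES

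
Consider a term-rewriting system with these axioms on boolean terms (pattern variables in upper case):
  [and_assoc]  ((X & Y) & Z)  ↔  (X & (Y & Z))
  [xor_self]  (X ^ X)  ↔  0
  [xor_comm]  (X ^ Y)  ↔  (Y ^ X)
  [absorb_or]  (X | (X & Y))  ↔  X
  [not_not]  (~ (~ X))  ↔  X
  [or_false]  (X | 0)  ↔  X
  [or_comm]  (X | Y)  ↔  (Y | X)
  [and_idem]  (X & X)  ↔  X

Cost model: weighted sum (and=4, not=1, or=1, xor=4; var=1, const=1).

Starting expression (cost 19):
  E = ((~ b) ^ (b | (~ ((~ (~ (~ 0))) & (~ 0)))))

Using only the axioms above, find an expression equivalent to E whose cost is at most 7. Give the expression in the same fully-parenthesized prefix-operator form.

step 1: not_not (→) rewrites (~ (~ (~ 0))) into (~ 0), now ((~ b) ^ (b | (~ ((~ 0) & (~ 0)))))
step 2: and_idem (→) rewrites ((~ 0) & (~ 0)) into (~ 0), now ((~ b) ^ (b | (~ (~ 0))))
step 3: not_not (→) rewrites (~ (~ 0)) into 0, now ((~ b) ^ (b | 0))
step 4: or_false (→) rewrites (b | 0) into b, reaching cost 7 (bound 7)

((~ b) ^ b)   [cost 7]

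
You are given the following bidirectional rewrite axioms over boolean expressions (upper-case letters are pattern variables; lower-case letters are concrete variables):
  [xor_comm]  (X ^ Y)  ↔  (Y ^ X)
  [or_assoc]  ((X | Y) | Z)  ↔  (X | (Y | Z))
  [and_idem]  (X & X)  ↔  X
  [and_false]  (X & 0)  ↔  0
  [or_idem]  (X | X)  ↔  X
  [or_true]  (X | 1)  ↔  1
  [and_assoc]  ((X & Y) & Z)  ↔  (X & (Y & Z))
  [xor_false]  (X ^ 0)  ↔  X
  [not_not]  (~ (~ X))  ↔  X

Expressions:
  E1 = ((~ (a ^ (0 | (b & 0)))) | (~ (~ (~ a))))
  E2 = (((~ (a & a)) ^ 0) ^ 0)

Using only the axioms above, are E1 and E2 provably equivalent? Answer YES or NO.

step 1: and_false (→) rewrites (b & 0) into 0, now ((~ (a ^ (0 | 0))) | (~ (~ (~ a))))
step 2: or_idem (→) rewrites (0 | 0) into 0, now ((~ (a ^ 0)) | (~ (~ (~ a))))
step 3: not_not (→) rewrites (~ (~ (~ a))) into (~ a), now ((~ (a ^ 0)) | (~ a))
step 4: xor_false (→) rewrites (a ^ 0) into a, now ((~ a) | (~ a))
step 5: or_idem (→) rewrites ((~ a) | (~ a)) into (~ a)
step 6: xor_false (←) rewrites (~ a) into ((~ a) ^ 0)
step 7: xor_false (←) rewrites ((~ a) ^ 0) into (((~ a) ^ 0) ^ 0)
step 8: and_idem (←) rewrites a into (a & a), which is E2

YES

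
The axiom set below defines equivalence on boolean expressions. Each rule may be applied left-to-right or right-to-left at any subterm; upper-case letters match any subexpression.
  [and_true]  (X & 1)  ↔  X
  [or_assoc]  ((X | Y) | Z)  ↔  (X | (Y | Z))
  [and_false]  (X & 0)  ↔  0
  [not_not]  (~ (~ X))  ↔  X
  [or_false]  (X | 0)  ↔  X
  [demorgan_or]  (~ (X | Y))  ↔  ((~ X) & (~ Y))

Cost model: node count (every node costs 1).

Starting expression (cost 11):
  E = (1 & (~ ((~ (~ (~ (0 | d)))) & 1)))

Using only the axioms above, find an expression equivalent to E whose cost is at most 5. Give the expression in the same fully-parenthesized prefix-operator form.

(1 & (0 | d))   [cost 5]

step 1: and_true (→) rewrites ((~ (~ (~ (0 | d)))) & 1) into (~ (~ (~ (0 | d)))), now (1 & (~ (~ (~ (~ (0 | d))))))
step 2: not_not (→) rewrites (~ (~ (~ (0 | d)))) into (~ (0 | d)), now (1 & (~ (~ (0 | d))))
step 3: not_not (→) rewrites (~ (~ (0 | d))) into (0 | d), reaching cost 5 (bound 5)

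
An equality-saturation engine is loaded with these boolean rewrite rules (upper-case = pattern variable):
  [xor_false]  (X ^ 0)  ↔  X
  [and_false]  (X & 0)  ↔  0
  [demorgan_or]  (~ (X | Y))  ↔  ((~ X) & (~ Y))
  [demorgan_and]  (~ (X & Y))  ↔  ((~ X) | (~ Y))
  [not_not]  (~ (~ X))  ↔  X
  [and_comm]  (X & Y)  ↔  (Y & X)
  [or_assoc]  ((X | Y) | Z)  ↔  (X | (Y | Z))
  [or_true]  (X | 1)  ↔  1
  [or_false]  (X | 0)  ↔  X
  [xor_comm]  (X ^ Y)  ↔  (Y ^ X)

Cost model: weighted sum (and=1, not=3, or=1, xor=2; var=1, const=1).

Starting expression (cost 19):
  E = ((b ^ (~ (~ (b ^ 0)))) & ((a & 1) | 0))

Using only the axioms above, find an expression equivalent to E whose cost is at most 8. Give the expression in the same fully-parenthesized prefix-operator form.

(1) ((a & 1) | 0)  =[or_false →]=  (a & 1)    ⊢ ((b ^ (~ (~ (b ^ 0)))) & (a & 1))
(2) (~ (~ (b ^ 0)))  =[not_not →]=  (b ^ 0)    ⊢ ((b ^ (b ^ 0)) & (a & 1))
(3) (b ^ 0)  =[xor_false →]=  b    ⊢ cost 8, within 8

((b ^ b) & (a & 1))   [cost 8]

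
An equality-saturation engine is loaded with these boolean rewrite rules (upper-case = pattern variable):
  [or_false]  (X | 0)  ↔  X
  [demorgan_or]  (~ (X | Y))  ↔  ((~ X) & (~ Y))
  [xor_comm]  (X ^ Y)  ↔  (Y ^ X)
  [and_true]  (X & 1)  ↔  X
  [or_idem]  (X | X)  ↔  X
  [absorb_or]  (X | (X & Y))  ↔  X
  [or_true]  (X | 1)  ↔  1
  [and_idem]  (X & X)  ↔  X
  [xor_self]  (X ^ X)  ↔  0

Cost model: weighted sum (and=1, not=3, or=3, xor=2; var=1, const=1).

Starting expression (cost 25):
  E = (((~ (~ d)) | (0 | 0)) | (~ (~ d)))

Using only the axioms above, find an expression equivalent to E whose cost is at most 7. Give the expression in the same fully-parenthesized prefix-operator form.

(~ (~ d))   [cost 7]

1. [or_idem →] (0 | 0)  →  0;  E = (((~ (~ d)) | 0) | (~ (~ d)))
2. [or_false →] ((~ (~ d)) | 0)  →  (~ (~ d));  E = ((~ (~ d)) | (~ (~ d)))
3. [or_idem →] ((~ (~ d)) | (~ (~ d)))  →  (~ (~ d));  cost 7 ≤ 7, done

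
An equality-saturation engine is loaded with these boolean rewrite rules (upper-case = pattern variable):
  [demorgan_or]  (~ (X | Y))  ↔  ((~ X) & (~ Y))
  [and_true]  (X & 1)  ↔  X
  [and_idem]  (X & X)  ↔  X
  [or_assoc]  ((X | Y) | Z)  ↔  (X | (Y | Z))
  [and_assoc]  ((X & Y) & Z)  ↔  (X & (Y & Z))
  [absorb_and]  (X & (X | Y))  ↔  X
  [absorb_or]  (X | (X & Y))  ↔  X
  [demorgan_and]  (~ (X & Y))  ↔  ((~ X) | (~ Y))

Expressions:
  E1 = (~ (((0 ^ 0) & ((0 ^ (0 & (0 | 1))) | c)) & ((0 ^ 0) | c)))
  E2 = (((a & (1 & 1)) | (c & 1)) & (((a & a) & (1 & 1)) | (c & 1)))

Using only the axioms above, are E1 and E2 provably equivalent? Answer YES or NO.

Every axiom is a valid identity, so a rewrite proof would force E1 and E2 to agree under every assignment.
At a=0, c=0: E1 = 1 but E2 = 0; they differ, so no derivation exists.

NO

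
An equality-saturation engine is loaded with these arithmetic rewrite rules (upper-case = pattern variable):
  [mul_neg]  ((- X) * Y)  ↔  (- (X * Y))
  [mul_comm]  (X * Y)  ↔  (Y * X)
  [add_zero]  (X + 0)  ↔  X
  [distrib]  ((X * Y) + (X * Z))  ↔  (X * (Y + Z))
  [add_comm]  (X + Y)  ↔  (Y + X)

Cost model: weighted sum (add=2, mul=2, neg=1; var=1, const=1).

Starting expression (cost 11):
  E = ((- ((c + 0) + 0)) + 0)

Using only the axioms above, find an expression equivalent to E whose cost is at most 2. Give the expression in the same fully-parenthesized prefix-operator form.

(1) ((c + 0) + 0)  =[add_zero →]=  (c + 0)    ⊢ ((- (c + 0)) + 0)
(2) ((- (c + 0)) + 0)  =[add_zero →]=  (- (c + 0))
(3) (c + 0)  =[add_zero →]=  c    ⊢ cost 2, within 2

(- c)   [cost 2]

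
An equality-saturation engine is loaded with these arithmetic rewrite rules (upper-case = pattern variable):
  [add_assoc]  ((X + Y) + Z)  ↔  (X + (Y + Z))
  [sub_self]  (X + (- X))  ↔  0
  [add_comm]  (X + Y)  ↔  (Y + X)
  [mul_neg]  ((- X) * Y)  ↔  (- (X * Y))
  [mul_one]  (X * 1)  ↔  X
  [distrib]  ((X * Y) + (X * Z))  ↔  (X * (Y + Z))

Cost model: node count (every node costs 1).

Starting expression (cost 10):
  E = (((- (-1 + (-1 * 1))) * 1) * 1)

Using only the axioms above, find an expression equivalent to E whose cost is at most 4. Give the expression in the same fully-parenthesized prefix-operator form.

(- (-1 + -1))   [cost 4]

step 1: mul_one (→) rewrites (((- (-1 + (-1 * 1))) * 1) * 1) into ((- (-1 + (-1 * 1))) * 1)
step 2: mul_one (→) rewrites (-1 * 1) into -1, now ((- (-1 + -1)) * 1)
step 3: mul_one (→) rewrites ((- (-1 + -1)) * 1) into (- (-1 + -1)), reaching cost 4 (bound 4)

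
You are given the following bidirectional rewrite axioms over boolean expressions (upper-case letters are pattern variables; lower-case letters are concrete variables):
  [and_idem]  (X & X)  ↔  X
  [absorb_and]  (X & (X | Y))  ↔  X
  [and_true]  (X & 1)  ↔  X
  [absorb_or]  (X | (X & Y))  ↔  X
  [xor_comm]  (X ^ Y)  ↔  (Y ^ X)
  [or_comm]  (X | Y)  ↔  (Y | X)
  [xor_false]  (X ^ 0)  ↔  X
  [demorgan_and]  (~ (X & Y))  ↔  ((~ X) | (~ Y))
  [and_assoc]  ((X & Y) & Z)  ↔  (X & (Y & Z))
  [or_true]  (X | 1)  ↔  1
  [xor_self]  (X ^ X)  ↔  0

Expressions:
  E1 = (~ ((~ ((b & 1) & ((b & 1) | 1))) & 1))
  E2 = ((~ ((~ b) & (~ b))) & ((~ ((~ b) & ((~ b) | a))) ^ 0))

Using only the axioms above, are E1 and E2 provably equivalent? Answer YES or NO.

YES

1. [absorb_and →] ((b & 1) & ((b & 1) | 1))  →  (b & 1);  E1 = (~ ((~ (b & 1)) & 1))
2. [and_true →] (b & 1)  →  b;  E1 = (~ ((~ b) & 1))
3. [and_true →] ((~ b) & 1)  →  (~ b);  E1 = (~ (~ b))
4. [and_idem ←] (~ (~ b))  →  ((~ (~ b)) & (~ (~ b)))
5. [absorb_and ←] (~ b)  →  ((~ b) & ((~ b) | a));  E1 = ((~ (~ b)) & (~ ((~ b) & ((~ b) | a))))
6. [and_idem ←] (~ b)  →  ((~ b) & (~ b));  E1 = ((~ ((~ b) & (~ b))) & (~ ((~ b) & ((~ b) | a))))
7. [xor_false ←] (~ ((~ b) & ((~ b) | a)))  →  ((~ ((~ b) & ((~ b) | a))) ^ 0);  this is E2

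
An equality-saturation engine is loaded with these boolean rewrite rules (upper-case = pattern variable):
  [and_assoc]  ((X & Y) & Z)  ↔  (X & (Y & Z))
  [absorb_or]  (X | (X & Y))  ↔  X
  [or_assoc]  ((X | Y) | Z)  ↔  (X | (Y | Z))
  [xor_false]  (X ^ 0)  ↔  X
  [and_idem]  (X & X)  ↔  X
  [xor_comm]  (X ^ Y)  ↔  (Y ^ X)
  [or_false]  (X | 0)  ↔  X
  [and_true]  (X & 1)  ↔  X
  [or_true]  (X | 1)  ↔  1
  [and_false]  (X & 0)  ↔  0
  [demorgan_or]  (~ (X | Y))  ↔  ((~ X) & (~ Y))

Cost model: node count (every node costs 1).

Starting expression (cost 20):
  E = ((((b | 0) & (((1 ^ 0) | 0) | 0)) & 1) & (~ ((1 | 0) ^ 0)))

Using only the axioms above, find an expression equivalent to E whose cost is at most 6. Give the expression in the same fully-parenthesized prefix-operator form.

((b & 1) & (~ 1))   [cost 6]

(1) (((1 ^ 0) | 0) | 0)  =[or_false →]=  ((1 ^ 0) | 0)    ⊢ ((((b | 0) & ((1 ^ 0) | 0)) & 1) & (~ ((1 | 0) ^ 0)))
(2) (b | 0)  =[or_false →]=  b    ⊢ (((b & ((1 ^ 0) | 0)) & 1) & (~ ((1 | 0) ^ 0)))
(3) ((b & ((1 ^ 0) | 0)) & 1)  =[and_assoc →]=  (b & (((1 ^ 0) | 0) & 1))    ⊢ ((b & (((1 ^ 0) | 0) & 1)) & (~ ((1 | 0) ^ 0)))
(4) ((1 ^ 0) | 0)  =[or_false →]=  (1 ^ 0)    ⊢ ((b & ((1 ^ 0) & 1)) & (~ ((1 | 0) ^ 0)))
(5) (1 | 0)  =[or_false →]=  1    ⊢ ((b & ((1 ^ 0) & 1)) & (~ (1 ^ 0)))
(6) ((1 ^ 0) & 1)  =[and_true →]=  (1 ^ 0)    ⊢ ((b & (1 ^ 0)) & (~ (1 ^ 0)))
(7) (1 ^ 0)  =[xor_false →]=  1    ⊢ ((b & (1 ^ 0)) & (~ 1))
(8) (1 ^ 0)  =[xor_false →]=  1    ⊢ cost 6, within 6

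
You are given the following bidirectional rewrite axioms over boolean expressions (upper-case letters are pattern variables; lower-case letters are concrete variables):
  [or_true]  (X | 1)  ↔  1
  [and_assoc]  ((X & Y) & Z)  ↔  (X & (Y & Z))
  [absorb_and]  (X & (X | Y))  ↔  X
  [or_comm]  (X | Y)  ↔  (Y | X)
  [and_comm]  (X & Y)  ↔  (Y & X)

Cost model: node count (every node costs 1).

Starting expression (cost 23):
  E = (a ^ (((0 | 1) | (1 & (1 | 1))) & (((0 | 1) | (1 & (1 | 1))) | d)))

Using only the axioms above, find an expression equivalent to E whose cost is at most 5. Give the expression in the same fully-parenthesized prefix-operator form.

(a ^ (1 | 1))   [cost 5]

1. [absorb_and →] (((0 | 1) | (1 & (1 | 1))) & (((0 | 1) | (1 & (1 | 1))) | d))  →  ((0 | 1) | (1 & (1 | 1)));  E = (a ^ ((0 | 1) | (1 & (1 | 1))))
2. [absorb_and →] (1 & (1 | 1))  →  1;  E = (a ^ ((0 | 1) | 1))
3. [or_true →] (0 | 1)  →  1;  cost 5 ≤ 5, done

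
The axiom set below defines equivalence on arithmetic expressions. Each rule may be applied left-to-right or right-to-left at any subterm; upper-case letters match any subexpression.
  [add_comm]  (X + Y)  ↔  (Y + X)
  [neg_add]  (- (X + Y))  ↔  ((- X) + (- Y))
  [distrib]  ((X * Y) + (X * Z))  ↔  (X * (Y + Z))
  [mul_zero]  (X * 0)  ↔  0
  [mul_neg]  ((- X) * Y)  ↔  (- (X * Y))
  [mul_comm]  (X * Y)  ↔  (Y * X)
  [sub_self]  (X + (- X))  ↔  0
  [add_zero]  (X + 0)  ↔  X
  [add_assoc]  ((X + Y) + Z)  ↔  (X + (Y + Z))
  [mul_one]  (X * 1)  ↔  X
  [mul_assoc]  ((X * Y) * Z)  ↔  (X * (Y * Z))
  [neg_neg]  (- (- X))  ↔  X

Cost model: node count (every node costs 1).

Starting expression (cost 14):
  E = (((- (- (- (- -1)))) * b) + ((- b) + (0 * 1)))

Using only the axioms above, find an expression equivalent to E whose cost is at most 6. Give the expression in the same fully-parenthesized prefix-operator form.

((-1 * b) + (- b))   [cost 6]

1. [neg_neg →] (- (- (- (- -1))))  →  (- (- -1));  E = (((- (- -1)) * b) + ((- b) + (0 * 1)))
2. [neg_neg →] (- (- -1))  →  -1;  E = ((-1 * b) + ((- b) + (0 * 1)))
3. [mul_one →] (0 * 1)  →  0;  E = ((-1 * b) + ((- b) + 0))
4. [add_zero →] ((- b) + 0)  →  (- b);  cost 6 ≤ 6, done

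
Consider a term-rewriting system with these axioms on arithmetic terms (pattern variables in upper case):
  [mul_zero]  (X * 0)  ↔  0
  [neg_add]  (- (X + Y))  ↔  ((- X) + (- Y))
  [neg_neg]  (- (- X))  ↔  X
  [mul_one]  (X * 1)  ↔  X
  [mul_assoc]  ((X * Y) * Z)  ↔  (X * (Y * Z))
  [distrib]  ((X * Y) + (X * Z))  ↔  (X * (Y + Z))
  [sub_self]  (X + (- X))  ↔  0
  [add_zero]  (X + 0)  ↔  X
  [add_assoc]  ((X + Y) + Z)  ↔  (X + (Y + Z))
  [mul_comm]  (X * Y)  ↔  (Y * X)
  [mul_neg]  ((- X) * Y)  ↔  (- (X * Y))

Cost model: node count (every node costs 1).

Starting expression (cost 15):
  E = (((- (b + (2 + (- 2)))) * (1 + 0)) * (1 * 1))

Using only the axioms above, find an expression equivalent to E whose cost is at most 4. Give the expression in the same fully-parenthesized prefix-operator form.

(- (b + 0))   [cost 4]

step 1: sub_self (→) rewrites (2 + (- 2)) into 0, now (((- (b + 0)) * (1 + 0)) * (1 * 1))
step 2: mul_one (→) rewrites (1 * 1) into 1, now (((- (b + 0)) * (1 + 0)) * 1)
step 3: mul_one (→) rewrites (((- (b + 0)) * (1 + 0)) * 1) into ((- (b + 0)) * (1 + 0))
step 4: add_zero (→) rewrites (1 + 0) into 1, now ((- (b + 0)) * 1)
step 5: mul_one (→) rewrites ((- (b + 0)) * 1) into (- (b + 0)), reaching cost 4 (bound 4)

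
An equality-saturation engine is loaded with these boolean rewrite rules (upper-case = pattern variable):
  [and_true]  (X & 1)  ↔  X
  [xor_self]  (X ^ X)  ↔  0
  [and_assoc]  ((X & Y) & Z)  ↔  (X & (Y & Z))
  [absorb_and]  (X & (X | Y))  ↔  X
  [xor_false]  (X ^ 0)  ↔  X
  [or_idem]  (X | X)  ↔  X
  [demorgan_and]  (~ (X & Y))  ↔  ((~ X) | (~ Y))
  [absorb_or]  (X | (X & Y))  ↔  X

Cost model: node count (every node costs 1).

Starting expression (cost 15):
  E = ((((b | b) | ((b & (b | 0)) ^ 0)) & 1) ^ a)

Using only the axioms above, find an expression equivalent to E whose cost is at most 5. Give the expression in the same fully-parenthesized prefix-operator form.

((b & 1) ^ a)   [cost 5]

step 1: absorb_and (→) rewrites (b & (b | 0)) into b, now ((((b | b) | (b ^ 0)) & 1) ^ a)
step 2: xor_false (→) rewrites (b ^ 0) into b, now ((((b | b) | b) & 1) ^ a)
step 3: or_idem (→) rewrites (b | b) into b, now (((b | b) & 1) ^ a)
step 4: or_idem (→) rewrites (b | b) into b, reaching cost 5 (bound 5)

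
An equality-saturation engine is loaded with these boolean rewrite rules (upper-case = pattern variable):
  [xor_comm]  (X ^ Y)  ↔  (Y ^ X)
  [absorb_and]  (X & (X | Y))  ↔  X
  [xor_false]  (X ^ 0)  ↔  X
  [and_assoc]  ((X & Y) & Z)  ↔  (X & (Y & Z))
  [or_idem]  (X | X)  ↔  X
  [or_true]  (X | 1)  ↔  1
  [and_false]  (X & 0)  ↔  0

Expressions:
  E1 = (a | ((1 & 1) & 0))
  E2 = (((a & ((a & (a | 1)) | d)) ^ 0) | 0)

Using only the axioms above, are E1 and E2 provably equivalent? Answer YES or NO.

(1) ((1 & 1) & 0)  =[and_assoc →]=  (1 & (1 & 0))    ⊢ (a | (1 & (1 & 0)))
(2) (1 & 0)  =[and_false →]=  0    ⊢ (a | (1 & 0))
(3) (1 & 0)  =[and_false →]=  0    ⊢ (a | 0)
(4) a  =[absorb_and ←]=  (a & (a | d))    ⊢ ((a & (a | d)) | 0)
(5) (a & (a | d))  =[xor_false ←]=  ((a & (a | d)) ^ 0)    ⊢ (((a & (a | d)) ^ 0) | 0)
(6) a  =[absorb_and ←]=  (a & (a | 1))    ⊢ E2

YES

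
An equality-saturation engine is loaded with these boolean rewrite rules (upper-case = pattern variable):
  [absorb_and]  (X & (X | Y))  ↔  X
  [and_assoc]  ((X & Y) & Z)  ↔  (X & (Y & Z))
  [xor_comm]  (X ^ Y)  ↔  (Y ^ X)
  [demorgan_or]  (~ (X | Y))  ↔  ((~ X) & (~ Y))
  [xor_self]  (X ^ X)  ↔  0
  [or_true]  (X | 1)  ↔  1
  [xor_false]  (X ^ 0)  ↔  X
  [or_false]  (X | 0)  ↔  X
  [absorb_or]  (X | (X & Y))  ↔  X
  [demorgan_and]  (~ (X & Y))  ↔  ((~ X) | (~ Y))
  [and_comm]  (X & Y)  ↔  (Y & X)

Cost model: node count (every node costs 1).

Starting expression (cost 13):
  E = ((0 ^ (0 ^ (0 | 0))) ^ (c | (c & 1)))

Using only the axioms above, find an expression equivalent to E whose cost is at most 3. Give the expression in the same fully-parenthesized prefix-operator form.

1. [or_false →] (0 | 0)  →  0;  E = ((0 ^ (0 ^ 0)) ^ (c | (c & 1)))
2. [xor_false →] (0 ^ 0)  →  0;  E = ((0 ^ 0) ^ (c | (c & 1)))
3. [absorb_or →] (c | (c & 1))  →  c;  E = ((0 ^ 0) ^ c)
4. [xor_false →] (0 ^ 0)  →  0;  cost 3 ≤ 3, done

(0 ^ c)   [cost 3]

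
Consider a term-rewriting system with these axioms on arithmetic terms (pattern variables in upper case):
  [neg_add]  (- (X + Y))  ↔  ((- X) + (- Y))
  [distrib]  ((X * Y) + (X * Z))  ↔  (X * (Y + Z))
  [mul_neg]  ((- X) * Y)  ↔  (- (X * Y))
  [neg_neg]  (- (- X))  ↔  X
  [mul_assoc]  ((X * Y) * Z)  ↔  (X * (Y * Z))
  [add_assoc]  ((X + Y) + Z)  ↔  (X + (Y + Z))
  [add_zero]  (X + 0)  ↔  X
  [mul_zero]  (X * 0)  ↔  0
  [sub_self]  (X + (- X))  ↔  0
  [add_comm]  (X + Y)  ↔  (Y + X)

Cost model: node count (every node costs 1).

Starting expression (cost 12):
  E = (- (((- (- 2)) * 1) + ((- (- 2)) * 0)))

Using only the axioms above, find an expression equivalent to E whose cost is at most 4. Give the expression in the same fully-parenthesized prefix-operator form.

step 1: distrib (→) rewrites (((- (- 2)) * 1) + ((- (- 2)) * 0)) into ((- (- 2)) * (1 + 0)), now (- ((- (- 2)) * (1 + 0)))
step 2: add_zero (→) rewrites (1 + 0) into 1, now (- ((- (- 2)) * 1))
step 3: neg_neg (→) rewrites (- (- 2)) into 2, reaching cost 4 (bound 4)

(- (2 * 1))   [cost 4]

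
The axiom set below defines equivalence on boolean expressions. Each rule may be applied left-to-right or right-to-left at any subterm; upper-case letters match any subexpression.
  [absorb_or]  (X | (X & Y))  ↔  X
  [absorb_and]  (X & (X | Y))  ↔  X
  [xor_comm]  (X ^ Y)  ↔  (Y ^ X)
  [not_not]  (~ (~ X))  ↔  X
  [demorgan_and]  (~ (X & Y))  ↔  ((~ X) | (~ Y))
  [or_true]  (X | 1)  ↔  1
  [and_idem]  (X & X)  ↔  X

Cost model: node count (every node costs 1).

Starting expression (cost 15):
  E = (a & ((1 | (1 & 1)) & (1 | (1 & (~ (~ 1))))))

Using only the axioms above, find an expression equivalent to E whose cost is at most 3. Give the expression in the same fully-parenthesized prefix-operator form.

(a & 1)   [cost 3]

(1) (~ (~ 1))  =[not_not →]=  1    ⊢ (a & ((1 | (1 & 1)) & (1 | (1 & 1))))
(2) ((1 | (1 & 1)) & (1 | (1 & 1)))  =[and_idem →]=  (1 | (1 & 1))    ⊢ (a & (1 | (1 & 1)))
(3) (1 | (1 & 1))  =[absorb_or →]=  1    ⊢ cost 3, within 3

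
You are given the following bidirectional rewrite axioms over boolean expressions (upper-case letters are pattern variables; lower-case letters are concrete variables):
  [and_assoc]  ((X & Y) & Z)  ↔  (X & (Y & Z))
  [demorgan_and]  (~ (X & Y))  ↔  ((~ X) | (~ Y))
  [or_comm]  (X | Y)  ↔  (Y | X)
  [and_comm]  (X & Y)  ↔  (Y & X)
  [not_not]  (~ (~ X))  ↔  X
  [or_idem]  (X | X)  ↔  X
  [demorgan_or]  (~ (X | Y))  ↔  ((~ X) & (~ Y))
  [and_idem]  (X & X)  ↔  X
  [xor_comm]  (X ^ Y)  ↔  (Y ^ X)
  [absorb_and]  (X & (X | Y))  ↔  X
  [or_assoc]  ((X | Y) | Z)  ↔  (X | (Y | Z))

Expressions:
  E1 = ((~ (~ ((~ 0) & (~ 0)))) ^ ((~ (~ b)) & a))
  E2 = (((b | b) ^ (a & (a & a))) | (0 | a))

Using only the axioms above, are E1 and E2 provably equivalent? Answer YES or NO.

NO

All listed rules preserve value, hence provable equivalence implies equal values everywhere; look for a separating assignment.
a=0, b=0 gives E1 ↦ 1, E2 ↦ 0; values differ ⇒ not provably equivalent.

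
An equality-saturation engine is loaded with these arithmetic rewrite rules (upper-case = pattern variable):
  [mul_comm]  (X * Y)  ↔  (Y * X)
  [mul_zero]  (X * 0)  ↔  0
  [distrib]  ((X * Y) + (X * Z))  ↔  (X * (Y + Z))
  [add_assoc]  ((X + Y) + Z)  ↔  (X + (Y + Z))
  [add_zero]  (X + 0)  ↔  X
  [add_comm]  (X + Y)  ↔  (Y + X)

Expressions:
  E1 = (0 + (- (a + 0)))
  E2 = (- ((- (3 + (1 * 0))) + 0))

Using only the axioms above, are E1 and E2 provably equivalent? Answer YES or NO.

NO

The axioms are sound identities: if E1 ↔* E2 then E1 and E2 evaluate identically under any assignment.
Under a=0: E1 evaluates to 0, E2 to 3. Distinct ⇒ no rewrite sequence connects them.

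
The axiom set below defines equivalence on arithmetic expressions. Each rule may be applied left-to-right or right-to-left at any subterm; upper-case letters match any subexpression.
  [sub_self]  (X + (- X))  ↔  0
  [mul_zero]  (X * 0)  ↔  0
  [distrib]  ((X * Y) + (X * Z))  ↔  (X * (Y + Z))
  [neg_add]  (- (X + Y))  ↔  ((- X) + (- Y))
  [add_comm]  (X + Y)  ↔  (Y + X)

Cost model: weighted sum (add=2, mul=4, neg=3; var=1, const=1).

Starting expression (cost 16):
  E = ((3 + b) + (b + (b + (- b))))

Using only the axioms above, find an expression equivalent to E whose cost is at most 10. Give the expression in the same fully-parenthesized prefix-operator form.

((3 + b) + (b + 0))   [cost 10]

step 1: sub_self (→) rewrites (b + (- b)) into 0, reaching cost 10 (bound 10)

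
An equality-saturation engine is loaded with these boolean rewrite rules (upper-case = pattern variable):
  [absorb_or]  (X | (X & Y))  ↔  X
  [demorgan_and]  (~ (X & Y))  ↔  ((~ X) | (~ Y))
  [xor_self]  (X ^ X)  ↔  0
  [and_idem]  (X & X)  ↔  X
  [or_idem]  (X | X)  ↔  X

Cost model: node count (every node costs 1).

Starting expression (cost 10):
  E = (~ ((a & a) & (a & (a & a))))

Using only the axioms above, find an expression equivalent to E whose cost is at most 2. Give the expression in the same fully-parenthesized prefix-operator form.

step 1: and_idem (→) rewrites (a & a) into a, now (~ ((a & a) & (a & a)))
step 2: and_idem (→) rewrites ((a & a) & (a & a)) into (a & a), now (~ (a & a))
step 3: and_idem (→) rewrites (a & a) into a, reaching cost 2 (bound 2)

(~ a)   [cost 2]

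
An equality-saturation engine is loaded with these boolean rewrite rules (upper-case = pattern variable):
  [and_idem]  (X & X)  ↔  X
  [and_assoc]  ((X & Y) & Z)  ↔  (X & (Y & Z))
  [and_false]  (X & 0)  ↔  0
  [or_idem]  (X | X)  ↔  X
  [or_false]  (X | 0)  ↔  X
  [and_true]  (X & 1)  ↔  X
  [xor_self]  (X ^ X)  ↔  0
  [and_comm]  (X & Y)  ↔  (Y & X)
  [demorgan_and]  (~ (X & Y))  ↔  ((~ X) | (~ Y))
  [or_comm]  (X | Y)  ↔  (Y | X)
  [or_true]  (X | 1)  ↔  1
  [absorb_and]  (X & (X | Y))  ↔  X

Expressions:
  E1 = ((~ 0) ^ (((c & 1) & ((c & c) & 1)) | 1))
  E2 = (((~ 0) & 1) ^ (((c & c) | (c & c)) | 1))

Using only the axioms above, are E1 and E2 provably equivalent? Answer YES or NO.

(1) (c & c)  =[and_idem →]=  c    ⊢ ((~ 0) ^ (((c & 1) & (c & 1)) | 1))
(2) ((c & 1) & (c & 1))  =[and_idem →]=  (c & 1)    ⊢ ((~ 0) ^ ((c & 1) | 1))
(3) (c & 1)  =[and_true →]=  c    ⊢ ((~ 0) ^ (c | 1))
(4) c  =[and_idem ←]=  (c & c)    ⊢ ((~ 0) ^ ((c & c) | 1))
(5) (c & c)  =[or_idem ←]=  ((c & c) | (c & c))    ⊢ ((~ 0) ^ (((c & c) | (c & c)) | 1))
(6) (~ 0)  =[and_true ←]=  ((~ 0) & 1)    ⊢ E2

YES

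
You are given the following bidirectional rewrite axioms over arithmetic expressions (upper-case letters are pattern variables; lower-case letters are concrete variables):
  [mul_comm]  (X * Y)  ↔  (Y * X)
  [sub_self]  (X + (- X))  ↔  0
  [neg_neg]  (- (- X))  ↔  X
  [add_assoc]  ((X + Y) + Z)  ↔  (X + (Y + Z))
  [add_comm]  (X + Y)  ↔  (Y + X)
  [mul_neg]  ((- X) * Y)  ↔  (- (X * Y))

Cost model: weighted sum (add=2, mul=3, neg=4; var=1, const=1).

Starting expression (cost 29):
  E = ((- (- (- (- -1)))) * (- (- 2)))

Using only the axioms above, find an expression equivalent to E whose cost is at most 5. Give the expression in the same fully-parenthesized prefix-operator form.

1. [neg_neg →] (- (- (- (- -1))))  →  (- (- -1));  E = ((- (- -1)) * (- (- 2)))
2. [neg_neg →] (- (- 2))  →  2;  E = ((- (- -1)) * 2)
3. [neg_neg →] (- (- -1))  →  -1;  cost 5 ≤ 5, done

(-1 * 2)   [cost 5]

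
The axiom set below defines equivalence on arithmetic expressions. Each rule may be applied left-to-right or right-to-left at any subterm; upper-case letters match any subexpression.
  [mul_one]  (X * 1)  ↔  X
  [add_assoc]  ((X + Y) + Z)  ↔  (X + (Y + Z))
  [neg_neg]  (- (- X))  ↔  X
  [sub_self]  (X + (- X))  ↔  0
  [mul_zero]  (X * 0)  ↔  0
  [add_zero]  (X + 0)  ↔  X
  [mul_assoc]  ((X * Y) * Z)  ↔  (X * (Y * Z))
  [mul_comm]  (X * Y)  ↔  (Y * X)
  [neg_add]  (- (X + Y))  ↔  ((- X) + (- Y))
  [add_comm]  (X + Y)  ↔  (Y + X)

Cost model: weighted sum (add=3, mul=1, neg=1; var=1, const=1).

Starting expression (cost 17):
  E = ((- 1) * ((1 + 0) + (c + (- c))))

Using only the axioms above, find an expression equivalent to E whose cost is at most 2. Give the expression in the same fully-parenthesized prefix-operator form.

(1) (c + (- c))  =[sub_self →]=  0    ⊢ ((- 1) * ((1 + 0) + 0))
(2) ((1 + 0) + 0)  =[add_zero →]=  (1 + 0)    ⊢ ((- 1) * (1 + 0))
(3) (1 + 0)  =[add_zero →]=  1    ⊢ ((- 1) * 1)
(4) ((- 1) * 1)  =[mul_one →]=  (- 1)    ⊢ cost 2, within 2

(- 1)   [cost 2]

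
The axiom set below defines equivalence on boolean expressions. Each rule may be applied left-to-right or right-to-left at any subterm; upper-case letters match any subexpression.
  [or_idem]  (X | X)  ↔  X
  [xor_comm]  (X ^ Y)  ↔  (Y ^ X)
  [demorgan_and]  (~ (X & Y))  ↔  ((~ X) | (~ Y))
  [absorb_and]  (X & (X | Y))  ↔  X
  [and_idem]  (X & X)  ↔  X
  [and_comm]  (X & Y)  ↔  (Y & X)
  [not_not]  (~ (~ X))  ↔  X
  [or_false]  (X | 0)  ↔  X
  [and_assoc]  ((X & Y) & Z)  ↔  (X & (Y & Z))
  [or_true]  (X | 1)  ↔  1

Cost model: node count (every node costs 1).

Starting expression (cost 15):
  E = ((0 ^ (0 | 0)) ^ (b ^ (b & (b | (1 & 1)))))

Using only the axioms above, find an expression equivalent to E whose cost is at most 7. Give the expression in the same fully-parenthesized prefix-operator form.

step 1: and_idem (→) rewrites (1 & 1) into 1, now ((0 ^ (0 | 0)) ^ (b ^ (b & (b | 1))))
step 2: absorb_and (→) rewrites (b & (b | 1)) into b, now ((0 ^ (0 | 0)) ^ (b ^ b))
step 3: or_idem (→) rewrites (0 | 0) into 0, reaching cost 7 (bound 7)

((0 ^ 0) ^ (b ^ b))   [cost 7]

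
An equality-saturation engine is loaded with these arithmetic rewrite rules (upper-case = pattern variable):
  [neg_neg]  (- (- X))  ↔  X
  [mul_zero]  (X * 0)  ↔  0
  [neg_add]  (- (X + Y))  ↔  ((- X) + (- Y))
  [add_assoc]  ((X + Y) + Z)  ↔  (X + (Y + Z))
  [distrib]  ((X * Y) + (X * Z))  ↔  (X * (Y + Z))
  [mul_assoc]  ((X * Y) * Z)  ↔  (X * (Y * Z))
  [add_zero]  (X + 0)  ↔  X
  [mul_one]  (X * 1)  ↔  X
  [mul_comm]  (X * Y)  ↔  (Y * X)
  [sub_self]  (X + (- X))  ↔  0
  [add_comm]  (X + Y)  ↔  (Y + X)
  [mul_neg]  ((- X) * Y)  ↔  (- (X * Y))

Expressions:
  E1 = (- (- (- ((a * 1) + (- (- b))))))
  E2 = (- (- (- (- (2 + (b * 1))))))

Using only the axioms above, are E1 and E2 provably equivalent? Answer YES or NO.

NO

The axioms are sound identities: if E1 ↔* E2 then E1 and E2 evaluate identically under any assignment.
Under a=0, b=0: E1 evaluates to 0, E2 to 2. Distinct ⇒ no rewrite sequence connects them.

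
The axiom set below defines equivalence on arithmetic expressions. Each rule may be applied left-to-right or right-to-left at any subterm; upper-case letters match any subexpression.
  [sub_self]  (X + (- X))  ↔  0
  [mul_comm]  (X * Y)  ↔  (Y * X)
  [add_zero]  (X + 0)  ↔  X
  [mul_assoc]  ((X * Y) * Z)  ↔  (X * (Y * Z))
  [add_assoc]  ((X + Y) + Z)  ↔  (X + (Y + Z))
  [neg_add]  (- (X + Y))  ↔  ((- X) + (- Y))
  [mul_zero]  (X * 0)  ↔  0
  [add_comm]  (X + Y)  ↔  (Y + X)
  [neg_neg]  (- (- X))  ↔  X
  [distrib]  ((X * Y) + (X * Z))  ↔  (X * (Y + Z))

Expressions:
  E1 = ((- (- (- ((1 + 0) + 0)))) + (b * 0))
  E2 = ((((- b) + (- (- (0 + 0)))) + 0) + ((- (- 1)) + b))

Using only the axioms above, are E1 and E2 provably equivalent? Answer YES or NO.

Every axiom is a valid identity, so a rewrite proof would force E1 and E2 to agree under every assignment.
At b=0: E1 = -1 but E2 = 1; they differ, so no derivation exists.

NO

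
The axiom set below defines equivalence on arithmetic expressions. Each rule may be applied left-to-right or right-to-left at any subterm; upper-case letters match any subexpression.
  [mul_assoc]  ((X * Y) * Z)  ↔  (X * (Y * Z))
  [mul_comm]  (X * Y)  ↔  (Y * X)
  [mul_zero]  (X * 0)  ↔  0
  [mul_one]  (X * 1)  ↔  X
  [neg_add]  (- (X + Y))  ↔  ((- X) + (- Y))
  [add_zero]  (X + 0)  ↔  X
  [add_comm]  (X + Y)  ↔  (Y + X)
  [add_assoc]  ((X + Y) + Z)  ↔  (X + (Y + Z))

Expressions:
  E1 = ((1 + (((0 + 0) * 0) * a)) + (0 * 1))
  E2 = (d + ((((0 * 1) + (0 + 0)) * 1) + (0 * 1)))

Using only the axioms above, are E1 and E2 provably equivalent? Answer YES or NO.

Every axiom is a valid identity, so a rewrite proof would force E1 and E2 to agree under every assignment.
At a=0, d=0: E1 = 1 but E2 = 0; they differ, so no derivation exists.

NO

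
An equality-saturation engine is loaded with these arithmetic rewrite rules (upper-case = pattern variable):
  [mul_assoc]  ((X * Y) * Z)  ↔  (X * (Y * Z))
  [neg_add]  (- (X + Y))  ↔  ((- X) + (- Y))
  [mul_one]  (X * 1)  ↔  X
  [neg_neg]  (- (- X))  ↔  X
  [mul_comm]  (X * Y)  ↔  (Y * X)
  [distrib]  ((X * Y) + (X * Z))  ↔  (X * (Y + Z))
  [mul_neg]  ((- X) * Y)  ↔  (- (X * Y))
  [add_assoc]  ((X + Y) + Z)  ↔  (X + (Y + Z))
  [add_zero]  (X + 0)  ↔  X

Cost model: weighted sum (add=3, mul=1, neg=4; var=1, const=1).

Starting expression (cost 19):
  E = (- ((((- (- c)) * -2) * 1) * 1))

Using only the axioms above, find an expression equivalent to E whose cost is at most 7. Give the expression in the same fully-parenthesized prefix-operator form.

(1) ((((- (- c)) * -2) * 1) * 1)  =[mul_one →]=  (((- (- c)) * -2) * 1)    ⊢ (- (((- (- c)) * -2) * 1))
(2) (((- (- c)) * -2) * 1)  =[mul_one →]=  ((- (- c)) * -2)    ⊢ (- ((- (- c)) * -2))
(3) (- (- c))  =[neg_neg →]=  c    ⊢ cost 7, within 7

(- (c * -2))   [cost 7]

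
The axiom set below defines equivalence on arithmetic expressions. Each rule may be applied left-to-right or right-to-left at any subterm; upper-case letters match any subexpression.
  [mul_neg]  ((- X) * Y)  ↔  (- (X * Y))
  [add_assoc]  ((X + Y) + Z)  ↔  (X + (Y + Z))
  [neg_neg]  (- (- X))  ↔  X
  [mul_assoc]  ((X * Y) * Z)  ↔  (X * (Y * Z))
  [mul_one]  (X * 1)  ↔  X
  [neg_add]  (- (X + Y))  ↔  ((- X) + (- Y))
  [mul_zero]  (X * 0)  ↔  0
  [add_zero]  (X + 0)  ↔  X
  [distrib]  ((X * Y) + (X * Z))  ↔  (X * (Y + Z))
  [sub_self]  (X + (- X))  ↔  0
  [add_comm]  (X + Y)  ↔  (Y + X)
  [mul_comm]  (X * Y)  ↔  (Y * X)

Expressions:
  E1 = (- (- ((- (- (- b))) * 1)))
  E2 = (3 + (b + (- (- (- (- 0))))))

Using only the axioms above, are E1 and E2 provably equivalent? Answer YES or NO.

All listed rules preserve value, hence provable equivalence implies equal values everywhere; look for a separating assignment.
b=0 gives E1 ↦ 0, E2 ↦ 3; values differ ⇒ not provably equivalent.

NO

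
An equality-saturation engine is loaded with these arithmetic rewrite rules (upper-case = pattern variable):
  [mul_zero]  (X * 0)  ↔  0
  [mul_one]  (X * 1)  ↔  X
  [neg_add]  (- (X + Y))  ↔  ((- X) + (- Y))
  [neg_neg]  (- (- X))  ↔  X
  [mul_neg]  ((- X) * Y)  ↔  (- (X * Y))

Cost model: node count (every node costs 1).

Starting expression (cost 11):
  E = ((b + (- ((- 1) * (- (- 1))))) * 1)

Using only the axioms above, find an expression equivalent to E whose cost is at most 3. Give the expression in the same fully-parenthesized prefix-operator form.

1. [neg_neg →] (- (- 1))  →  1;  E = ((b + (- ((- 1) * 1))) * 1)
2. [mul_one →] ((- 1) * 1)  →  (- 1);  E = ((b + (- (- 1))) * 1)
3. [neg_neg →] (- (- 1))  →  1;  E = ((b + 1) * 1)
4. [mul_one →] ((b + 1) * 1)  →  (b + 1);  cost 3 ≤ 3, done

(b + 1)   [cost 3]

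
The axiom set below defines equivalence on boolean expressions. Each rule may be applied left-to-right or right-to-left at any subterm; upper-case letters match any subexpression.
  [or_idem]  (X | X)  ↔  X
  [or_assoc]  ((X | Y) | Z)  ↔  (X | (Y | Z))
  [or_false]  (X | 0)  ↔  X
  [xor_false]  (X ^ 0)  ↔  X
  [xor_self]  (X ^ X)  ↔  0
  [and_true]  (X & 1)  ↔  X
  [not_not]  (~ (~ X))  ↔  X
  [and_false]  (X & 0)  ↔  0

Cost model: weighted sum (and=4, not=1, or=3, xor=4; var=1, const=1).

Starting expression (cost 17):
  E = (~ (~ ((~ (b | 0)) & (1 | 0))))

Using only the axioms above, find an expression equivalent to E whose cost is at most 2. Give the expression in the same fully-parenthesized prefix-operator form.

(1) (~ (~ ((~ (b | 0)) & (1 | 0))))  =[not_not →]=  ((~ (b | 0)) & (1 | 0))
(2) (b | 0)  =[or_false →]=  b    ⊢ ((~ b) & (1 | 0))
(3) (1 | 0)  =[or_false →]=  1    ⊢ ((~ b) & 1)
(4) ((~ b) & 1)  =[and_true →]=  (~ b)    ⊢ cost 2, within 2

(~ b)   [cost 2]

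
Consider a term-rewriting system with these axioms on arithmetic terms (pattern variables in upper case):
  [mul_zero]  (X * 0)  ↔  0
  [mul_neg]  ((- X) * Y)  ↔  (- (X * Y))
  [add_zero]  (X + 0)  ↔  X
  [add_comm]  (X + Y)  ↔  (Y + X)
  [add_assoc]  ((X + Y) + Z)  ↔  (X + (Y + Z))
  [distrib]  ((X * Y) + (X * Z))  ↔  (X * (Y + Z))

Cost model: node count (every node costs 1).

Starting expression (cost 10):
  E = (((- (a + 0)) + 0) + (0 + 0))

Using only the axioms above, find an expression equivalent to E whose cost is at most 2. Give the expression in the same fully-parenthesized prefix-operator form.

step 1: add_zero (→) rewrites ((- (a + 0)) + 0) into (- (a + 0)), now ((- (a + 0)) + (0 + 0))
step 2: add_zero (→) rewrites (0 + 0) into 0, now ((- (a + 0)) + 0)
step 3: add_zero (→) rewrites (a + 0) into a, now ((- a) + 0)
step 4: add_zero (→) rewrites ((- a) + 0) into (- a), reaching cost 2 (bound 2)

(- a)   [cost 2]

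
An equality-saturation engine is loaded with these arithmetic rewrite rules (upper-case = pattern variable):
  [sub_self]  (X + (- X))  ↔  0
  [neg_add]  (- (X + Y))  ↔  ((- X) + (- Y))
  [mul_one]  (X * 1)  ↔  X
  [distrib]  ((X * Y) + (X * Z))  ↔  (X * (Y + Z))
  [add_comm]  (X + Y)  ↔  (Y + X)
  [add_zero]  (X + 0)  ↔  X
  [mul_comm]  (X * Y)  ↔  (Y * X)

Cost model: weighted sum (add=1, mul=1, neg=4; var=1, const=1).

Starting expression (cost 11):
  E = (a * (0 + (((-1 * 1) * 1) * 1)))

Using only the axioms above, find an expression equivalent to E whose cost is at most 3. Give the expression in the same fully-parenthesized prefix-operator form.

step 1: mul_one (→) rewrites (((-1 * 1) * 1) * 1) into ((-1 * 1) * 1), now (a * (0 + ((-1 * 1) * 1)))
step 2: mul_one (→) rewrites ((-1 * 1) * 1) into (-1 * 1), now (a * (0 + (-1 * 1)))
step 3: mul_one (→) rewrites (-1 * 1) into -1, now (a * (0 + -1))
step 4: add_comm (→) rewrites (0 + -1) into (-1 + 0), now (a * (-1 + 0))
step 5: mul_comm (→) rewrites (a * (-1 + 0)) into ((-1 + 0) * a)
step 6: add_zero (→) rewrites (-1 + 0) into -1, reaching cost 3 (bound 3)

(-1 * a)   [cost 3]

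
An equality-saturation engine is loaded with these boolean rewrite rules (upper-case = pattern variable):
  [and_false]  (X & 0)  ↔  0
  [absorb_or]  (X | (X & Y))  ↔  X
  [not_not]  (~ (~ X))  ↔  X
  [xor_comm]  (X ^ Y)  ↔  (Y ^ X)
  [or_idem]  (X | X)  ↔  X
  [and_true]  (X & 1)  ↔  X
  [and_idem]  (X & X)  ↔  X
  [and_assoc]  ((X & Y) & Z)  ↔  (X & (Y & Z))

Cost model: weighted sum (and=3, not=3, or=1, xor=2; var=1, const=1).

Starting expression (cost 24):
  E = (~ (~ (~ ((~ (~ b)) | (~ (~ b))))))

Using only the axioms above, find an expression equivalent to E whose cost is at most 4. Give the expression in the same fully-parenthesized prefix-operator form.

step 1: or_idem (→) rewrites ((~ (~ b)) | (~ (~ b))) into (~ (~ b)), now (~ (~ (~ (~ (~ b)))))
step 2: not_not (→) rewrites (~ (~ (~ (~ (~ b))))) into (~ (~ (~ b)))
step 3: not_not (→) rewrites (~ (~ b)) into b, reaching cost 4 (bound 4)

(~ b)   [cost 4]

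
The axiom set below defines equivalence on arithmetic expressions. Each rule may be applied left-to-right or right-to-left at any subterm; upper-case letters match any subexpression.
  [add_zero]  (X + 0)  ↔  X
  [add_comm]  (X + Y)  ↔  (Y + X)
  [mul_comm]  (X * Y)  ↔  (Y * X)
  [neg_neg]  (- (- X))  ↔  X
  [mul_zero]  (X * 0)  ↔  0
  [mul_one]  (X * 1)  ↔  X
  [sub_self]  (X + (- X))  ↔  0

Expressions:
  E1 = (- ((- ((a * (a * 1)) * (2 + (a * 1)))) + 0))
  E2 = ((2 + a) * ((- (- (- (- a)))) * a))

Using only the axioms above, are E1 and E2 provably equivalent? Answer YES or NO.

YES

(1) ((- ((a * (a * 1)) * (2 + (a * 1)))) + 0)  =[add_zero →]=  (- ((a * (a * 1)) * (2 + (a * 1))))    ⊢ (- (- ((a * (a * 1)) * (2 + (a * 1)))))
(2) (a * 1)  =[mul_one →]=  a    ⊢ (- (- ((a * a) * (2 + (a * 1)))))
(3) (- (- ((a * a) * (2 + (a * 1)))))  =[neg_neg →]=  ((a * a) * (2 + (a * 1)))
(4) (a * 1)  =[mul_one →]=  a    ⊢ ((a * a) * (2 + a))
(5) ((a * a) * (2 + a))  =[mul_comm →]=  ((2 + a) * (a * a))
(6) a  =[neg_neg ←]=  (- (- a))    ⊢ ((2 + a) * ((- (- a)) * a))
(7) a  =[neg_neg ←]=  (- (- a))    ⊢ E2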